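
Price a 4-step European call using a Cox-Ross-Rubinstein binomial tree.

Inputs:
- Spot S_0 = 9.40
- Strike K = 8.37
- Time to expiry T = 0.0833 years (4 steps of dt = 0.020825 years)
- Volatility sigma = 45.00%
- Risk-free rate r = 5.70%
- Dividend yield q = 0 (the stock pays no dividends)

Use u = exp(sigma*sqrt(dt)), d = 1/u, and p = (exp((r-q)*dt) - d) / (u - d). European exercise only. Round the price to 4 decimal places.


Answer: Price = V(0,0) = 1.1728

Derivation:
dt = T/N = 0.020825
u = exp(sigma*sqrt(dt)) = 1.067094; d = 1/u = 0.937125
p = (exp((r-q)*dt) - d) / (u - d) = 0.492910
Discount per step: exp(-r*dt) = 0.998814
Stock lattice S(k, i) with i counting down-moves:
  k=0: S(0,0) = 9.4000
  k=1: S(1,0) = 10.0307; S(1,1) = 8.8090
  k=2: S(2,0) = 10.7037; S(2,1) = 9.4000; S(2,2) = 8.2551
  k=3: S(3,0) = 11.4218; S(3,1) = 10.0307; S(3,2) = 8.8090; S(3,3) = 7.7361
  k=4: S(4,0) = 12.1882; S(4,1) = 10.7037; S(4,2) = 9.4000; S(4,3) = 8.2551; S(4,4) = 7.2497
Terminal payoffs V(N, i) = max(S_T - K, 0):
  V(4,0) = 3.818164; V(4,1) = 2.333679; V(4,2) = 1.030000; V(4,3) = 0.000000; V(4,4) = 0.000000
Backward induction: V(k, i) = exp(-r*dt) * [p * V(k+1, i) + (1-p) * V(k+1, i+1)].
  V(3,0) = exp(-r*dt) * [p*3.818164 + (1-p)*2.333679] = 3.061759
  V(3,1) = exp(-r*dt) * [p*2.333679 + (1-p)*1.030000] = 1.670612
  V(3,2) = exp(-r*dt) * [p*1.030000 + (1-p)*0.000000] = 0.507095
  V(3,3) = exp(-r*dt) * [p*0.000000 + (1-p)*0.000000] = 0.000000
  V(2,0) = exp(-r*dt) * [p*3.061759 + (1-p)*1.670612] = 2.353526
  V(2,1) = exp(-r*dt) * [p*1.670612 + (1-p)*0.507095] = 1.079321
  V(2,2) = exp(-r*dt) * [p*0.507095 + (1-p)*0.000000] = 0.249655
  V(1,0) = exp(-r*dt) * [p*2.353526 + (1-p)*1.079321] = 1.705364
  V(1,1) = exp(-r*dt) * [p*1.079321 + (1-p)*0.249655] = 0.657824
  V(0,0) = exp(-r*dt) * [p*1.705364 + (1-p)*0.657824] = 1.172773


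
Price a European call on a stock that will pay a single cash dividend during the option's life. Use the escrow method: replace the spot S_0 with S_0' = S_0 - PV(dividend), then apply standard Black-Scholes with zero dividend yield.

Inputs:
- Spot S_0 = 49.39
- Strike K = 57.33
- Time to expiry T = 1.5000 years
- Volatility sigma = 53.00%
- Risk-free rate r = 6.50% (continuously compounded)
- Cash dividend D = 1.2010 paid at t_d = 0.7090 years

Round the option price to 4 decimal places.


PV(D) = D * exp(-r * t_d) = 1.2010 * 0.95496079 = 1.14690791
S_0' = S_0 - PV(D) = 49.3900 - 1.14690791 = 48.24309209
d1 = (ln(S_0'/K) + (r + sigma^2/2)*T) / (sigma*sqrt(T)) = 0.20890543
d2 = d1 - sigma*sqrt(T) = -0.44020935
exp(-rT) = 0.90710234
N(d1) = 0.58273897; N(d2) = 0.32989274
C = S_0' * N(d1) - K * exp(-rT) * N(d2) = 48.24309209 * 0.58273897 - 57.3300 * 0.90710234 * 0.32989274 = 10.9573

Answer: Price = 10.9573


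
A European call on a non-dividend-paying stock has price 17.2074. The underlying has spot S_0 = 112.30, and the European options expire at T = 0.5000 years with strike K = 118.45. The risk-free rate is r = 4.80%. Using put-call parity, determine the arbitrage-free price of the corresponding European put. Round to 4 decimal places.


Put-call parity: C - P = S_0 * exp(-qT) - K * exp(-rT).
S_0 * exp(-qT) = 112.3000 * 1.00000000 = 112.30000000
K * exp(-rT) = 118.4500 * 0.97628571 = 115.64104232
P = C - S*exp(-qT) + K*exp(-rT)
P = 17.2074 - 112.30000000 + 115.64104232 = 20.5484

Answer: Put price = 20.5484


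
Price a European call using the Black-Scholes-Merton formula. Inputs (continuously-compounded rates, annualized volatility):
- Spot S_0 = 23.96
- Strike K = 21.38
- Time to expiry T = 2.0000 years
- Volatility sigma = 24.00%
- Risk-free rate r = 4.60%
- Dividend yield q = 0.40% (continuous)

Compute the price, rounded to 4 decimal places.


Answer: Price = 5.5252

Derivation:
d1 = (ln(S/K) + (r - q + 0.5*sigma^2) * T) / (sigma * sqrt(T)) = 0.75286209
d2 = d1 - sigma * sqrt(T) = 0.41345084
exp(-rT) = 0.91210515; exp(-qT) = 0.99203191
C = S_0 * exp(-qT) * N(d1) - K * exp(-rT) * N(d2)
N(d1) = 0.77423361; N(d2) = 0.66036183
C = 23.9600 * 0.99203191 * 0.77423361 - 21.3800 * 0.91210515 * 0.66036183 = 5.5252


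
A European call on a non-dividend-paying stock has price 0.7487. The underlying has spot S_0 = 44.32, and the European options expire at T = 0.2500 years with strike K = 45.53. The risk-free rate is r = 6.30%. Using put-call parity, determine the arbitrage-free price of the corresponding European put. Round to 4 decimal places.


Answer: Put price = 1.2472

Derivation:
Put-call parity: C - P = S_0 * exp(-qT) - K * exp(-rT).
S_0 * exp(-qT) = 44.3200 * 1.00000000 = 44.32000000
K * exp(-rT) = 45.5300 * 0.98437338 = 44.81852011
P = C - S*exp(-qT) + K*exp(-rT)
P = 0.7487 - 44.32000000 + 44.81852011 = 1.2472


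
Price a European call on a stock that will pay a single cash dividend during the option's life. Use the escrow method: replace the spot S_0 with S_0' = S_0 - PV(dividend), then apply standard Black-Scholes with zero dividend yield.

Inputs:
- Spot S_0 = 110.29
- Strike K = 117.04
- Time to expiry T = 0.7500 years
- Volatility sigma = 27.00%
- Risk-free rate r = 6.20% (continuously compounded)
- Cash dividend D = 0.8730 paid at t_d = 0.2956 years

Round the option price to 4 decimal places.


PV(D) = D * exp(-r * t_d) = 0.8730 * 0.98183972 = 0.85714608
S_0' = S_0 - PV(D) = 110.2900 - 0.85714608 = 109.43285392
d1 = (ln(S_0'/K) + (r + sigma^2/2)*T) / (sigma*sqrt(T)) = 0.02836671
d2 = d1 - sigma*sqrt(T) = -0.20546015
exp(-rT) = 0.95456456
N(d1) = 0.51131516; N(d2) = 0.41860631
C = S_0' * N(d1) - K * exp(-rT) * N(d2) = 109.43285392 * 0.51131516 - 117.0400 * 0.95456456 * 0.41860631 = 9.1870

Answer: Price = 9.1870


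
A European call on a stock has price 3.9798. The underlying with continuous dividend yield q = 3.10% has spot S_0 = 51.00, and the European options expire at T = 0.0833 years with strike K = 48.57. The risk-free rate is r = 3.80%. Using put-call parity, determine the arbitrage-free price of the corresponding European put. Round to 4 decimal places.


Put-call parity: C - P = S_0 * exp(-qT) - K * exp(-rT).
S_0 * exp(-qT) = 51.0000 * 0.99742103 = 50.86847259
K * exp(-rT) = 48.5700 * 0.99683960 = 48.41649960
P = C - S*exp(-qT) + K*exp(-rT)
P = 3.9798 - 50.86847259 + 48.41649960 = 1.5278

Answer: Put price = 1.5278


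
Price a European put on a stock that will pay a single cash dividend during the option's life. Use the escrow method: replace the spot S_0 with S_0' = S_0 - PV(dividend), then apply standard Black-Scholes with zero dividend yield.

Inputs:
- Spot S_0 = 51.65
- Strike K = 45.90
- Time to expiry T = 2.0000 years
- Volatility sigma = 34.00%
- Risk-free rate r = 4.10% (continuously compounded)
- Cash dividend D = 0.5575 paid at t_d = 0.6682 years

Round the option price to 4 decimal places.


Answer: Price = 5.1260

Derivation:
PV(D) = D * exp(-r * t_d) = 0.5575 * 0.97297567 = 0.54243394
S_0' = S_0 - PV(D) = 51.6500 - 0.54243394 = 51.10756606
d1 = (ln(S_0'/K) + (r + sigma^2/2)*T) / (sigma*sqrt(T)) = 0.63445662
d2 = d1 - sigma*sqrt(T) = 0.15362401
exp(-rT) = 0.92127196
N(-d1) = 0.26289143; N(-d2) = 0.43895310
P = K * exp(-rT) * N(-d2) - S_0' * N(-d1) = 45.9000 * 0.92127196 * 0.43895310 - 51.10756606 * 0.26289143 = 5.1260


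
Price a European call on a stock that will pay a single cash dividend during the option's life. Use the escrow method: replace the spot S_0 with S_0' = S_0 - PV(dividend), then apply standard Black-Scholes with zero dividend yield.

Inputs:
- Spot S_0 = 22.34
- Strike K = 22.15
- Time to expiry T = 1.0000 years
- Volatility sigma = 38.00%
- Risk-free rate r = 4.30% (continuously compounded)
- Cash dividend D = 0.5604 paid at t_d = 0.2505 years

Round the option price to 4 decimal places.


PV(D) = D * exp(-r * t_d) = 0.5604 * 0.98928630 = 0.55439605
S_0' = S_0 - PV(D) = 22.3400 - 0.55439605 = 21.78560395
d1 = (ln(S_0'/K) + (r + sigma^2/2)*T) / (sigma*sqrt(T)) = 0.25950496
d2 = d1 - sigma*sqrt(T) = -0.12049504
exp(-rT) = 0.95791139
N(d1) = 0.60237717; N(d2) = 0.45204551
C = S_0' * N(d1) - K * exp(-rT) * N(d2) = 21.78560395 * 0.60237717 - 22.1500 * 0.95791139 * 0.45204551 = 3.5318

Answer: Price = 3.5318


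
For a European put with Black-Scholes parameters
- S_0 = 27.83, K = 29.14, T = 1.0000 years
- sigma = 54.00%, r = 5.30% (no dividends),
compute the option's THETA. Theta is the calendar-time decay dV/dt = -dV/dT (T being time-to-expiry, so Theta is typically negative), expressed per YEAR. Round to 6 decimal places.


d1 = 0.2829681014; d2 = -0.2570318986
phi(d1) = 0.3832859332; exp(-qT) = 1.0000000000; exp(-rT) = 0.9483800125
Theta = -S*exp(-qT)*phi(d1)*sigma/(2*sqrt(T)) + r*K*exp(-rT)*N(-d2) - q*S*exp(-qT)*N(-d1)
N(-d1) = 0.3886006447; N(-d2) = 0.6014229257; sqrt(T) = 1.0000000000
Term 1 = -27.8300 * 1.0000000000 * 0.3832859332 * 0.5400 / (2 * 1.0000000000) = -2.8800488307
Term 2 = 0.0530 * 29.1400 * 0.9483800125 * 0.6014229257 = 0.8809023904
Term 3 = 0 (no dividend yield, q = 0)
Theta = -2.8800488307 + (0.8809023904) + (0.0000000000) = -1.999146

Answer: Theta = -1.999146


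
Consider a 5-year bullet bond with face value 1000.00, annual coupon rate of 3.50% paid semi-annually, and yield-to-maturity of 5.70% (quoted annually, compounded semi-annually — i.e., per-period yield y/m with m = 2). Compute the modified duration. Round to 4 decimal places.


Answer: Modified duration = 4.4793

Derivation:
Coupon per period c = face * coupon_rate / m = 17.500000
Periods per year m = 2; per-period yield y/m = 0.028500
Number of cashflows N = 10
Cashflows (t years, CF_t, discount factor 1/(1+y/m)^(m*t), PV):
  t = 0.5000: CF_t = 17.500000, DF = 0.972290, PV = 17.015070
  t = 1.0000: CF_t = 17.500000, DF = 0.945347, PV = 16.543579
  t = 1.5000: CF_t = 17.500000, DF = 0.919152, PV = 16.085152
  t = 2.0000: CF_t = 17.500000, DF = 0.893682, PV = 15.639428
  t = 2.5000: CF_t = 17.500000, DF = 0.868917, PV = 15.206055
  t = 3.0000: CF_t = 17.500000, DF = 0.844840, PV = 14.784692
  t = 3.5000: CF_t = 17.500000, DF = 0.821429, PV = 14.375004
  t = 4.0000: CF_t = 17.500000, DF = 0.798667, PV = 13.976669
  t = 4.5000: CF_t = 17.500000, DF = 0.776536, PV = 13.589372
  t = 5.0000: CF_t = 1017.500000, DF = 0.755018, PV = 768.230345
Price P = sum_t PV_t = 905.445365
First compute Macaulay numerator sum_t t * PV_t:
  t * PV_t at t = 0.5000: 8.507535
  t * PV_t at t = 1.0000: 16.543579
  t * PV_t at t = 1.5000: 24.127728
  t * PV_t at t = 2.0000: 31.278856
  t * PV_t at t = 2.5000: 38.015139
  t * PV_t at t = 3.0000: 44.354075
  t * PV_t at t = 3.5000: 50.312514
  t * PV_t at t = 4.0000: 55.906676
  t * PV_t at t = 4.5000: 61.152174
  t * PV_t at t = 5.0000: 3841.151724
Macaulay duration D = 4171.349998 / 905.445365 = 4.606959
Modified duration = D / (1 + y/m) = 4.606959 / (1 + 0.028500) = 4.479299


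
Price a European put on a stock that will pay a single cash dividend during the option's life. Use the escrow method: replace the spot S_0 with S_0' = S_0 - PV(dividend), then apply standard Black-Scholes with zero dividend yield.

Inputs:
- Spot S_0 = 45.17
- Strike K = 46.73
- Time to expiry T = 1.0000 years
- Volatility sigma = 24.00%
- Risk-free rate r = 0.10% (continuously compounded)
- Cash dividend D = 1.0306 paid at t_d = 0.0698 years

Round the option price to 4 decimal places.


Answer: Price = 5.7265

Derivation:
PV(D) = D * exp(-r * t_d) = 1.0306 * 0.99993020 = 1.03052807
S_0' = S_0 - PV(D) = 45.1700 - 1.03052807 = 44.13947193
d1 = (ln(S_0'/K) + (r + sigma^2/2)*T) / (sigma*sqrt(T)) = -0.11346633
d2 = d1 - sigma*sqrt(T) = -0.35346633
exp(-rT) = 0.99900050
N(-d1) = 0.54516957; N(-d2) = 0.63813057
P = K * exp(-rT) * N(-d2) - S_0' * N(-d1) = 46.7300 * 0.99900050 * 0.63813057 - 44.13947193 * 0.54516957 = 5.7265


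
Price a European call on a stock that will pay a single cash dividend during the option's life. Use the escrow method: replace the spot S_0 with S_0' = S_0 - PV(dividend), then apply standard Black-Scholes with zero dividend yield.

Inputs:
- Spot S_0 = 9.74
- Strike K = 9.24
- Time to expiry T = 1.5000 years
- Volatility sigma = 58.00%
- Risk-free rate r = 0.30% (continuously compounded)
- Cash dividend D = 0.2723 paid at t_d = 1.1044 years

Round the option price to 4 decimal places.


PV(D) = D * exp(-r * t_d) = 0.2723 * 0.99669228 = 0.27139931
S_0' = S_0 - PV(D) = 9.7400 - 0.27139931 = 9.46860069
d1 = (ln(S_0'/K) + (r + sigma^2/2)*T) / (sigma*sqrt(T)) = 0.39591532
d2 = d1 - sigma*sqrt(T) = -0.31443671
exp(-rT) = 0.99551011
N(d1) = 0.65391625; N(d2) = 0.37659469
C = S_0' * N(d1) - K * exp(-rT) * N(d2) = 9.46860069 * 0.65391625 - 9.2400 * 0.99551011 * 0.37659469 = 2.7276

Answer: Price = 2.7276


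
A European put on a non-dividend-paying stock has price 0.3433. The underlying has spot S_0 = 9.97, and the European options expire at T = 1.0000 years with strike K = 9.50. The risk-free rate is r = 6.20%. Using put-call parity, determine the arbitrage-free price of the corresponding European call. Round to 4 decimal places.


Put-call parity: C - P = S_0 * exp(-qT) - K * exp(-rT).
S_0 * exp(-qT) = 9.9700 * 1.00000000 = 9.97000000
K * exp(-rT) = 9.5000 * 0.93988289 = 8.92888742
C = P + S*exp(-qT) - K*exp(-rT)
C = 0.3433 + 9.97000000 - 8.92888742 = 1.3844

Answer: Call price = 1.3844


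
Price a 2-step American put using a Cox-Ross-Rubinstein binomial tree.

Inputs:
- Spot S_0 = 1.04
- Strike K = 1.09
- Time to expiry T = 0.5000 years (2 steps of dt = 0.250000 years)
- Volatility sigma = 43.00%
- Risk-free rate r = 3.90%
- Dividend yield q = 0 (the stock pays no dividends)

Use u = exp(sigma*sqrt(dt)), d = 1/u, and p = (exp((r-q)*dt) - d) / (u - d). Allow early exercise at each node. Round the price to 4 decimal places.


Answer: Price = V(0,0) = 0.1443

Derivation:
dt = T/N = 0.250000
u = exp(sigma*sqrt(dt)) = 1.239862; d = 1/u = 0.806541
p = (exp((r-q)*dt) - d) / (u - d) = 0.469067
Discount per step: exp(-r*dt) = 0.990297
Stock lattice S(k, i) with i counting down-moves:
  k=0: S(0,0) = 1.0400
  k=1: S(1,0) = 1.2895; S(1,1) = 0.8388
  k=2: S(2,0) = 1.5987; S(2,1) = 1.0400; S(2,2) = 0.6765
Terminal payoffs V(N, i) = max(K - S_T, 0):
  V(2,0) = 0.000000; V(2,1) = 0.050000; V(2,2) = 0.413471
Backward induction: V(k, i) = exp(-r*dt) * [p * V(k+1, i) + (1-p) * V(k+1, i+1)]; then take max(V_cont, immediate exercise) for American.
  V(1,0) = exp(-r*dt) * [p*0.000000 + (1-p)*0.050000] = 0.026289; exercise = 0.000000; V(1,0) = max -> 0.026289
  V(1,1) = exp(-r*dt) * [p*0.050000 + (1-p)*0.413471] = 0.240621; exercise = 0.251197; V(1,1) = max -> 0.251197
  V(0,0) = exp(-r*dt) * [p*0.026289 + (1-p)*0.251197] = 0.144286; exercise = 0.050000; V(0,0) = max -> 0.144286


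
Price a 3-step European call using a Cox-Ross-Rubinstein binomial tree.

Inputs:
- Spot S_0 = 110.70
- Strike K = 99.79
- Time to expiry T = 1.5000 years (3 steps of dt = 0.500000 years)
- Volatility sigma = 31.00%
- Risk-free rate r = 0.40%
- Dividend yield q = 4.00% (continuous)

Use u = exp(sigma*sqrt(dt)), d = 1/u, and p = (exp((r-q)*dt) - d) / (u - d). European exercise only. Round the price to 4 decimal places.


dt = T/N = 0.500000
u = exp(sigma*sqrt(dt)) = 1.245084; d = 1/u = 0.803159
p = (exp((r-q)*dt) - d) / (u - d) = 0.405051
Discount per step: exp(-r*dt) = 0.998002
Stock lattice S(k, i) with i counting down-moves:
  k=0: S(0,0) = 110.7000
  k=1: S(1,0) = 137.8308; S(1,1) = 88.9097
  k=2: S(2,0) = 171.6110; S(2,1) = 110.7000; S(2,2) = 71.4086
  k=3: S(3,0) = 213.6701; S(3,1) = 137.8308; S(3,2) = 88.9097; S(3,3) = 57.3524
Terminal payoffs V(N, i) = max(S_T - K, 0):
  V(3,0) = 113.880081; V(3,1) = 38.040813; V(3,2) = 0.000000; V(3,3) = 0.000000
Backward induction: V(k, i) = exp(-r*dt) * [p * V(k+1, i) + (1-p) * V(k+1, i+1)].
  V(2,0) = exp(-r*dt) * [p*113.880081 + (1-p)*38.040813] = 68.622214
  V(2,1) = exp(-r*dt) * [p*38.040813 + (1-p)*0.000000] = 15.377689
  V(2,2) = exp(-r*dt) * [p*0.000000 + (1-p)*0.000000] = 0.000000
  V(1,0) = exp(-r*dt) * [p*68.622214 + (1-p)*15.377689] = 36.870630
  V(1,1) = exp(-r*dt) * [p*15.377689 + (1-p)*0.000000] = 6.216306
  V(0,0) = exp(-r*dt) * [p*36.870630 + (1-p)*6.216306] = 18.595647

Answer: Price = V(0,0) = 18.5956


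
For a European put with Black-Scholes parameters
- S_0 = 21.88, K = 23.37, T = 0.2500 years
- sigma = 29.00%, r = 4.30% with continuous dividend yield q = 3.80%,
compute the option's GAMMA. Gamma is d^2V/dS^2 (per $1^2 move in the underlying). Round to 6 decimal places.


d1 = -0.3732253172; d2 = -0.5182253172
phi(d1) = 0.3721020621; exp(-qT) = 0.9905449824; exp(-rT) = 0.9893075748
Gamma = exp(-qT) * phi(d1) / (S * sigma * sqrt(T)) = 0.9905449824 * 0.3721020621 / (21.8800 * 0.2900 * 0.5000000000) = 0.116177

Answer: Gamma = 0.116177


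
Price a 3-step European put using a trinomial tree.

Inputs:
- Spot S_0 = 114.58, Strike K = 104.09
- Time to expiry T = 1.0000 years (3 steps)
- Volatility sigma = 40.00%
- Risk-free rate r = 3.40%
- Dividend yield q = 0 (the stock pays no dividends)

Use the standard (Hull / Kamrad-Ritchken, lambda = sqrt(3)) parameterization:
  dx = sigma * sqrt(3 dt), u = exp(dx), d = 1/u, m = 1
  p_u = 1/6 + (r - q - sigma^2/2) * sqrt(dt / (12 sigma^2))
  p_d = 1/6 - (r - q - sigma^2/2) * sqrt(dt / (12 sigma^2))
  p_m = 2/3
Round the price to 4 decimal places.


Answer: Price = V(0,0) = 10.8811

Derivation:
dt = T/N = 0.333333; dx = sigma*sqrt(3*dt) = 0.400000
u = exp(dx) = 1.491825; d = 1/u = 0.670320
p_u = 0.147500, p_m = 0.666667, p_d = 0.185833
Discount per step: exp(-r*dt) = 0.988731
Stock lattice S(k, j) with j the centered position index:
  k=0: S(0,+0) = 114.5800
  k=1: S(1,-1) = 76.8053; S(1,+0) = 114.5800; S(1,+1) = 170.9333
  k=2: S(2,-2) = 51.4841; S(2,-1) = 76.8053; S(2,+0) = 114.5800; S(2,+1) = 170.9333; S(2,+2) = 255.0025
  k=3: S(3,-3) = 34.5108; S(3,-2) = 51.4841; S(3,-1) = 76.8053; S(3,+0) = 114.5800; S(3,+1) = 170.9333; S(3,+2) = 255.0025; S(3,+3) = 380.4190
Terminal payoffs V(N, j) = max(K - S_T, 0):
  V(3,-3) = 69.579167; V(3,-2) = 52.605887; V(3,-1) = 27.284729; V(3,+0) = 0.000000; V(3,+1) = 0.000000; V(3,+2) = 0.000000; V(3,+3) = 0.000000
Backward induction: V(k, j) = exp(-r*dt) * [p_u * V(k+1, j+1) + p_m * V(k+1, j) + p_d * V(k+1, j-1)]
  V(2,-2) = exp(-r*dt) * [p_u*27.284729 + p_m*52.605887 + p_d*69.579167] = 51.438927
  V(2,-1) = exp(-r*dt) * [p_u*0.000000 + p_m*27.284729 + p_d*52.605887] = 27.650591
  V(2,+0) = exp(-r*dt) * [p_u*0.000000 + p_m*0.000000 + p_d*27.284729] = 5.013272
  V(2,+1) = exp(-r*dt) * [p_u*0.000000 + p_m*0.000000 + p_d*0.000000] = 0.000000
  V(2,+2) = exp(-r*dt) * [p_u*0.000000 + p_m*0.000000 + p_d*0.000000] = 0.000000
  V(1,-1) = exp(-r*dt) * [p_u*5.013272 + p_m*27.650591 + p_d*51.438927] = 28.408458
  V(1,+0) = exp(-r*dt) * [p_u*0.000000 + p_m*5.013272 + p_d*27.650591] = 8.385012
  V(1,+1) = exp(-r*dt) * [p_u*0.000000 + p_m*0.000000 + p_d*5.013272] = 0.921134
  V(0,+0) = exp(-r*dt) * [p_u*0.921134 + p_m*8.385012 + p_d*28.408458] = 10.881093


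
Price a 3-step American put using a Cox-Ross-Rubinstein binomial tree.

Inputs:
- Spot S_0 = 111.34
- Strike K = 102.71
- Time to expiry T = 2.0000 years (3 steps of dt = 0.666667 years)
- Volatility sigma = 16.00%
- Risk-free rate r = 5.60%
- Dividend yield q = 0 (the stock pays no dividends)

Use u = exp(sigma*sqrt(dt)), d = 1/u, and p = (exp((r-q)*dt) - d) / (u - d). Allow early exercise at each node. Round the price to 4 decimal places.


dt = T/N = 0.666667
u = exp(sigma*sqrt(dt)) = 1.139557; d = 1/u = 0.877534
p = (exp((r-q)*dt) - d) / (u - d) = 0.612561
Discount per step: exp(-r*dt) = 0.963355
Stock lattice S(k, i) with i counting down-moves:
  k=0: S(0,0) = 111.3400
  k=1: S(1,0) = 126.8783; S(1,1) = 97.7046
  k=2: S(2,0) = 144.5850; S(2,1) = 111.3400; S(2,2) = 85.7392
  k=3: S(3,0) = 164.7628; S(3,1) = 126.8783; S(3,2) = 97.7046; S(3,3) = 75.2390
Terminal payoffs V(N, i) = max(K - S_T, 0):
  V(3,0) = 0.000000; V(3,1) = 0.000000; V(3,2) = 5.005352; V(3,3) = 27.470962
Backward induction: V(k, i) = exp(-r*dt) * [p * V(k+1, i) + (1-p) * V(k+1, i+1)]; then take max(V_cont, immediate exercise) for American.
  V(2,0) = exp(-r*dt) * [p*0.000000 + (1-p)*0.000000] = 0.000000; exercise = 0.000000; V(2,0) = max -> 0.000000
  V(2,1) = exp(-r*dt) * [p*0.000000 + (1-p)*5.005352] = 1.868205; exercise = 0.000000; V(2,1) = max -> 1.868205
  V(2,2) = exp(-r*dt) * [p*5.005352 + (1-p)*27.470962] = 13.207027; exercise = 16.970839; V(2,2) = max -> 16.970839
  V(1,0) = exp(-r*dt) * [p*0.000000 + (1-p)*1.868205] = 0.697291; exercise = 0.000000; V(1,0) = max -> 0.697291
  V(1,1) = exp(-r*dt) * [p*1.868205 + (1-p)*16.970839] = 7.436673; exercise = 5.005352; V(1,1) = max -> 7.436673
  V(0,0) = exp(-r*dt) * [p*0.697291 + (1-p)*7.436673] = 3.187156; exercise = 0.000000; V(0,0) = max -> 3.187156

Answer: Price = V(0,0) = 3.1872


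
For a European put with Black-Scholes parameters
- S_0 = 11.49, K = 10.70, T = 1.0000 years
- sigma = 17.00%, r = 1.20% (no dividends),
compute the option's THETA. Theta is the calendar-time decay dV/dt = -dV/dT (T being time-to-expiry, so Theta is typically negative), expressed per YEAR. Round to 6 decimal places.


d1 = 0.5746079435; d2 = 0.4046079435
phi(d1) = 0.3382311716; exp(-qT) = 1.0000000000; exp(-rT) = 0.9880717129
Theta = -S*exp(-qT)*phi(d1)*sigma/(2*sqrt(T)) + r*K*exp(-rT)*N(-d2) - q*S*exp(-qT)*N(-d1)
N(-d1) = 0.2827782393; N(-d2) = 0.3428828593; sqrt(T) = 1.0000000000
Term 1 = -11.4900 * 1.0000000000 * 0.3382311716 * 0.1700 / (2 * 1.0000000000) = -0.3303334737
Term 2 = 0.0120 * 10.7000 * 0.9880717129 * 0.3428828593 = 0.0435010025
Term 3 = 0 (no dividend yield, q = 0)
Theta = -0.3303334737 + (0.0435010025) + (0.0000000000) = -0.286832

Answer: Theta = -0.286832


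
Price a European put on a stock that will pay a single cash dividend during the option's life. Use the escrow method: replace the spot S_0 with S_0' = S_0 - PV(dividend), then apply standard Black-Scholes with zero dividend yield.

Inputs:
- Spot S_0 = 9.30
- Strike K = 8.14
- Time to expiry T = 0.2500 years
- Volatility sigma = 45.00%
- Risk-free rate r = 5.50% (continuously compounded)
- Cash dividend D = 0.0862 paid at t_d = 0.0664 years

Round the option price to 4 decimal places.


Answer: Price = 0.3190

Derivation:
PV(D) = D * exp(-r * t_d) = 0.0862 * 0.99635466 = 0.08588577
S_0' = S_0 - PV(D) = 9.3000 - 0.08588577 = 9.21411423
d1 = (ln(S_0'/K) + (r + sigma^2/2)*T) / (sigma*sqrt(T)) = 0.72448348
d2 = d1 - sigma*sqrt(T) = 0.49948348
exp(-rT) = 0.98634410
N(-d1) = 0.23438448; N(-d2) = 0.30871941
P = K * exp(-rT) * N(-d2) - S_0' * N(-d1) = 8.1400 * 0.98634410 * 0.30871941 - 9.21411423 * 0.23438448 = 0.3190


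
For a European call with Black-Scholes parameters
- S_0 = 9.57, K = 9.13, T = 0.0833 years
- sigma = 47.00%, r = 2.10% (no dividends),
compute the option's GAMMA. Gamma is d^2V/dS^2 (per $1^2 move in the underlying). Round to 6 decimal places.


d1 = 0.4276979062; d2 = 0.2920477311
phi(d1) = 0.3640728541; exp(-qT) = 1.0000000000; exp(-rT) = 0.9982522291
Gamma = exp(-qT) * phi(d1) / (S * sigma * sqrt(T)) = 1.0000000000 * 0.3640728541 / (9.5700 * 0.4700 * 0.2886173938) = 0.280450

Answer: Gamma = 0.280450


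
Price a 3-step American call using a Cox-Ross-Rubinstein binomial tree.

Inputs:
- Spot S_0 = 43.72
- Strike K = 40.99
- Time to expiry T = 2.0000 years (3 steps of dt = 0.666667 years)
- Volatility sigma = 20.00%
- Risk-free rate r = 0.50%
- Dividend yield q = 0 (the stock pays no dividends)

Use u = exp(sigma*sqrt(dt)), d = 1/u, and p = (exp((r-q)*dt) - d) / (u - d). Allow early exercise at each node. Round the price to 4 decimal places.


dt = T/N = 0.666667
u = exp(sigma*sqrt(dt)) = 1.177389; d = 1/u = 0.849337
p = (exp((r-q)*dt) - d) / (u - d) = 0.469444
Discount per step: exp(-r*dt) = 0.996672
Stock lattice S(k, i) with i counting down-moves:
  k=0: S(0,0) = 43.7200
  k=1: S(1,0) = 51.4754; S(1,1) = 37.1330
  k=2: S(2,0) = 60.6066; S(2,1) = 43.7200; S(2,2) = 31.5384
  k=3: S(3,0) = 71.3576; S(3,1) = 51.4754; S(3,2) = 37.1330; S(3,3) = 26.7868
Terminal payoffs V(N, i) = max(S_T - K, 0):
  V(3,0) = 30.367583; V(3,1) = 10.485449; V(3,2) = 0.000000; V(3,3) = 0.000000
Backward induction: V(k, i) = exp(-r*dt) * [p * V(k+1, i) + (1-p) * V(k+1, i+1)]; then take max(V_cont, immediate exercise) for American.
  V(2,0) = exp(-r*dt) * [p*30.367583 + (1-p)*10.485449] = 19.753036; exercise = 19.616630; V(2,0) = max -> 19.753036
  V(2,1) = exp(-r*dt) * [p*10.485449 + (1-p)*0.000000] = 4.905947; exercise = 2.730000; V(2,1) = max -> 4.905947
  V(2,2) = exp(-r*dt) * [p*0.000000 + (1-p)*0.000000] = 0.000000; exercise = 0.000000; V(2,2) = max -> 0.000000
  V(1,0) = exp(-r*dt) * [p*19.753036 + (1-p)*4.905947] = 11.836297; exercise = 10.485449; V(1,0) = max -> 11.836297
  V(1,1) = exp(-r*dt) * [p*4.905947 + (1-p)*0.000000] = 2.295401; exercise = 0.000000; V(1,1) = max -> 2.295401
  V(0,0) = exp(-r*dt) * [p*11.836297 + (1-p)*2.295401] = 6.751770; exercise = 2.730000; V(0,0) = max -> 6.751770

Answer: Price = V(0,0) = 6.7518


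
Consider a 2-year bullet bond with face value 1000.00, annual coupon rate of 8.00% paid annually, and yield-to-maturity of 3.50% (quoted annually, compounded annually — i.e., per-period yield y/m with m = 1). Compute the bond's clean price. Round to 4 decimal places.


Coupon per period c = face * coupon_rate / m = 80.000000
Periods per year m = 1; per-period yield y/m = 0.035000
Number of cashflows N = 2
Cashflows (t years, CF_t, discount factor 1/(1+y/m)^(m*t), PV):
  t = 1.0000: CF_t = 80.000000, DF = 0.966184, PV = 77.294686
  t = 2.0000: CF_t = 1080.000000, DF = 0.933511, PV = 1008.191556
Price P = sum_t PV_t = 1085.486242

Answer: Price = 1085.4862


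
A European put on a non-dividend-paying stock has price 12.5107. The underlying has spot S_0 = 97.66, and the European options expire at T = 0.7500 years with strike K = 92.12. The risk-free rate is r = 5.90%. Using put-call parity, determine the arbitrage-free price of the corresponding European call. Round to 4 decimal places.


Put-call parity: C - P = S_0 * exp(-qT) - K * exp(-rT).
S_0 * exp(-qT) = 97.6600 * 1.00000000 = 97.66000000
K * exp(-rT) = 92.1200 * 0.95671475 = 88.13256267
C = P + S*exp(-qT) - K*exp(-rT)
C = 12.5107 + 97.66000000 - 88.13256267 = 22.0381

Answer: Call price = 22.0381


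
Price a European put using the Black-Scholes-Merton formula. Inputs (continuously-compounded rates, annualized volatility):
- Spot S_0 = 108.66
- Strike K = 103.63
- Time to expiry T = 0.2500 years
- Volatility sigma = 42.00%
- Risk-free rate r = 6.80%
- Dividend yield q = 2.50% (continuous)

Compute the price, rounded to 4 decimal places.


Answer: Price = 6.0579

Derivation:
d1 = (ln(S/K) + (r - q + 0.5*sigma^2) * T) / (sigma * sqrt(T)) = 0.38188989
d2 = d1 - sigma * sqrt(T) = 0.17188989
exp(-rT) = 0.98314368; exp(-qT) = 0.99376949
P = K * exp(-rT) * N(-d2) - S_0 * exp(-qT) * N(-d1)
N(-d1) = 0.35127152; N(-d2) = 0.43176205
P = 103.6300 * 0.98314368 * 0.43176205 - 108.6600 * 0.99376949 * 0.35127152 = 6.0579


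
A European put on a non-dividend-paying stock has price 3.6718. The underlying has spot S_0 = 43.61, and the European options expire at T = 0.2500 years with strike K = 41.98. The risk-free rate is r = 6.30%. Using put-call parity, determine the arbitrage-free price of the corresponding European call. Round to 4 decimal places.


Answer: Call price = 5.9578

Derivation:
Put-call parity: C - P = S_0 * exp(-qT) - K * exp(-rT).
S_0 * exp(-qT) = 43.6100 * 1.00000000 = 43.61000000
K * exp(-rT) = 41.9800 * 0.98437338 = 41.32399460
C = P + S*exp(-qT) - K*exp(-rT)
C = 3.6718 + 43.61000000 - 41.32399460 = 5.9578


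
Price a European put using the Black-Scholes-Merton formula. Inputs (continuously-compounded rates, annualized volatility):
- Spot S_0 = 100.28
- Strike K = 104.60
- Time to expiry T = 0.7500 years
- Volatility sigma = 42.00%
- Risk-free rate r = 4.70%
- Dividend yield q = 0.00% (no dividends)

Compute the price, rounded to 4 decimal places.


Answer: Price = 14.8730

Derivation:
d1 = (ln(S/K) + (r - q + 0.5*sigma^2) * T) / (sigma * sqrt(T)) = 0.16282026
d2 = d1 - sigma * sqrt(T) = -0.20091041
exp(-rT) = 0.96536405; exp(-qT) = 1.00000000
P = K * exp(-rT) * N(-d2) - S_0 * exp(-qT) * N(-d1)
N(-d1) = 0.43532998; N(-d2) = 0.57961569
P = 104.6000 * 0.96536405 * 0.57961569 - 100.2800 * 1.00000000 * 0.43532998 = 14.8730


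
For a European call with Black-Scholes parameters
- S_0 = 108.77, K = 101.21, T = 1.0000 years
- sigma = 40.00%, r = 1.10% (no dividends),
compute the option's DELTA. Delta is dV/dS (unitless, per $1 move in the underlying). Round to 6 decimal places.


Answer: Delta = 0.658214

Derivation:
d1 = 0.4075949873; d2 = 0.0075949873
phi(d1) = 0.3671424460; exp(-qT) = 1.0000000000; exp(-rT) = 0.9890602788
N(d1) = 0.6582144775
Delta = exp(-qT) * N(d1) = 1.0000000000 * 0.6582144775 = 0.658214


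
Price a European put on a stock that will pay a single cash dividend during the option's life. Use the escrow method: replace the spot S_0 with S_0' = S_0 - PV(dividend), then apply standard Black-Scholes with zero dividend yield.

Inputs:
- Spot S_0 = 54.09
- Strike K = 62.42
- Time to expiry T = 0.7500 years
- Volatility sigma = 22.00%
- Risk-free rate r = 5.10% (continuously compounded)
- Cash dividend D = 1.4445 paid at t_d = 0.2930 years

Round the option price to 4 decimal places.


Answer: Price = 8.9614

Derivation:
PV(D) = D * exp(-r * t_d) = 1.4445 * 0.98516809 = 1.42307531
S_0' = S_0 - PV(D) = 54.0900 - 1.42307531 = 52.66692469
d1 = (ln(S_0'/K) + (r + sigma^2/2)*T) / (sigma*sqrt(T)) = -0.59571050
d2 = d1 - sigma*sqrt(T) = -0.78623609
exp(-rT) = 0.96247229
N(-d1) = 0.72431568; N(-d2) = 0.78413541
P = K * exp(-rT) * N(-d2) - S_0' * N(-d1) = 62.4200 * 0.96247229 * 0.78413541 - 52.66692469 * 0.72431568 = 8.9614


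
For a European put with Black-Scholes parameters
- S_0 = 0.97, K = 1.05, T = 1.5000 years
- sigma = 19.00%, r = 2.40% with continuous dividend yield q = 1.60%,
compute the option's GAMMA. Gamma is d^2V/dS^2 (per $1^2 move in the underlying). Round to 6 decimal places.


d1 = -0.1726433531; d2 = -0.4053448787
phi(d1) = 0.3930409803; exp(-qT) = 0.9762857098; exp(-rT) = 0.9646402935
Gamma = exp(-qT) * phi(d1) / (S * sigma * sqrt(T)) = 0.9762857098 * 0.3930409803 / (0.9700 * 0.1900 * 1.2247448714) = 1.699980

Answer: Gamma = 1.699980


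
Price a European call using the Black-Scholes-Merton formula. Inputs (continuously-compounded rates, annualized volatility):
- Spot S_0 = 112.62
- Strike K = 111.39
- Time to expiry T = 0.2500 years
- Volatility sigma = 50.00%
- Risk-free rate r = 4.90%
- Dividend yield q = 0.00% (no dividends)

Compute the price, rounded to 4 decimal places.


d1 = (ln(S/K) + (r - q + 0.5*sigma^2) * T) / (sigma * sqrt(T)) = 0.21792705
d2 = d1 - sigma * sqrt(T) = -0.03207295
exp(-rT) = 0.98782473; exp(-qT) = 1.00000000
C = S_0 * exp(-qT) * N(d1) - K * exp(-rT) * N(d2)
N(d1) = 0.58625703; N(d2) = 0.48720694
C = 112.6200 * 1.00000000 * 0.58625703 - 111.3900 * 0.98782473 * 0.48720694 = 12.4150

Answer: Price = 12.4150


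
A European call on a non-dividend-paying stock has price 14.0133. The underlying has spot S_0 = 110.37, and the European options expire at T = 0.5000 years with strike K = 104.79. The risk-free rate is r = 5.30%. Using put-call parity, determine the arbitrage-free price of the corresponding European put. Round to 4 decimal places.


Answer: Put price = 5.6928

Derivation:
Put-call parity: C - P = S_0 * exp(-qT) - K * exp(-rT).
S_0 * exp(-qT) = 110.3700 * 1.00000000 = 110.37000000
K * exp(-rT) = 104.7900 * 0.97384804 = 102.04953651
P = C - S*exp(-qT) + K*exp(-rT)
P = 14.0133 - 110.37000000 + 102.04953651 = 5.6928


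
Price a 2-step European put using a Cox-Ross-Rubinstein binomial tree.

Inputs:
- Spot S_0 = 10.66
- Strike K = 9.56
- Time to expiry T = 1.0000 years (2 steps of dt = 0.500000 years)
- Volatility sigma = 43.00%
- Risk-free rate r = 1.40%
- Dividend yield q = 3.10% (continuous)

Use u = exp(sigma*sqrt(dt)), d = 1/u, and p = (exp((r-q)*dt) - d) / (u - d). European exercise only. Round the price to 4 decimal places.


dt = T/N = 0.500000
u = exp(sigma*sqrt(dt)) = 1.355345; d = 1/u = 0.737820
p = (exp((r-q)*dt) - d) / (u - d) = 0.410860
Discount per step: exp(-r*dt) = 0.993024
Stock lattice S(k, i) with i counting down-moves:
  k=0: S(0,0) = 10.6600
  k=1: S(1,0) = 14.4480; S(1,1) = 7.8652
  k=2: S(2,0) = 19.5820; S(2,1) = 10.6600; S(2,2) = 5.8031
Terminal payoffs V(N, i) = max(K - S_T, 0):
  V(2,0) = 0.000000; V(2,1) = 0.000000; V(2,2) = 3.756933
Backward induction: V(k, i) = exp(-r*dt) * [p * V(k+1, i) + (1-p) * V(k+1, i+1)].
  V(1,0) = exp(-r*dt) * [p*0.000000 + (1-p)*0.000000] = 0.000000
  V(1,1) = exp(-r*dt) * [p*0.000000 + (1-p)*3.756933] = 2.197920
  V(0,0) = exp(-r*dt) * [p*0.000000 + (1-p)*2.197920] = 1.285850

Answer: Price = V(0,0) = 1.2859


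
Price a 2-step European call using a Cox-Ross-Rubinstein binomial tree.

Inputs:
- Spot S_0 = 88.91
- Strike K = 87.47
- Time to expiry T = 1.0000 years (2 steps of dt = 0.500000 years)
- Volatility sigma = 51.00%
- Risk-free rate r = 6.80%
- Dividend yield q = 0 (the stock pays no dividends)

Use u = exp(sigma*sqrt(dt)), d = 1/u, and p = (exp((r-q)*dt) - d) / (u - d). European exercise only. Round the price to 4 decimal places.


dt = T/N = 0.500000
u = exp(sigma*sqrt(dt)) = 1.434225; d = 1/u = 0.697241
p = (exp((r-q)*dt) - d) / (u - d) = 0.457736
Discount per step: exp(-r*dt) = 0.966572
Stock lattice S(k, i) with i counting down-moves:
  k=0: S(0,0) = 88.9100
  k=1: S(1,0) = 127.5169; S(1,1) = 61.9917
  k=2: S(2,0) = 182.8879; S(2,1) = 88.9100; S(2,2) = 43.2231
Terminal payoffs V(N, i) = max(S_T - K, 0):
  V(2,0) = 95.417926; V(2,1) = 1.440000; V(2,2) = 0.000000
Backward induction: V(k, i) = exp(-r*dt) * [p * V(k+1, i) + (1-p) * V(k+1, i+1)].
  V(1,0) = exp(-r*dt) * [p*95.417926 + (1-p)*1.440000] = 42.970913
  V(1,1) = exp(-r*dt) * [p*1.440000 + (1-p)*0.000000] = 0.637105
  V(0,0) = exp(-r*dt) * [p*42.970913 + (1-p)*0.637105] = 19.345733

Answer: Price = V(0,0) = 19.3457


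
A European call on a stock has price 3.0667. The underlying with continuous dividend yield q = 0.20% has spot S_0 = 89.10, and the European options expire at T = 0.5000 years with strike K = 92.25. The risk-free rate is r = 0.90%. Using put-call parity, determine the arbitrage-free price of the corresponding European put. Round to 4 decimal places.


Put-call parity: C - P = S_0 * exp(-qT) - K * exp(-rT).
S_0 * exp(-qT) = 89.1000 * 0.99900050 = 89.01094454
K * exp(-rT) = 92.2500 * 0.99551011 = 91.83580763
P = C - S*exp(-qT) + K*exp(-rT)
P = 3.0667 - 89.01094454 + 91.83580763 = 5.8916

Answer: Put price = 5.8916


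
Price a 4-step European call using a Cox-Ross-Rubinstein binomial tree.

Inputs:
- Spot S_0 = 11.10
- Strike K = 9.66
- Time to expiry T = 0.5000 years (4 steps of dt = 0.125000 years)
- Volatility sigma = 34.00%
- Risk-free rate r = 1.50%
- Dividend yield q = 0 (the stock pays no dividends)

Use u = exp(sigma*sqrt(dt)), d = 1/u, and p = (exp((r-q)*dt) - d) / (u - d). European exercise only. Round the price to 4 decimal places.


Answer: Price = V(0,0) = 1.9705

Derivation:
dt = T/N = 0.125000
u = exp(sigma*sqrt(dt)) = 1.127732; d = 1/u = 0.886736
p = (exp((r-q)*dt) - d) / (u - d) = 0.477772
Discount per step: exp(-r*dt) = 0.998127
Stock lattice S(k, i) with i counting down-moves:
  k=0: S(0,0) = 11.1000
  k=1: S(1,0) = 12.5178; S(1,1) = 9.8428
  k=2: S(2,0) = 14.1167; S(2,1) = 11.1000; S(2,2) = 8.7279
  k=3: S(3,0) = 15.9199; S(3,1) = 12.5178; S(3,2) = 9.8428; S(3,3) = 7.7394
  k=4: S(4,0) = 17.9534; S(4,1) = 14.1167; S(4,2) = 11.1000; S(4,3) = 8.7279; S(4,4) = 6.8628
Terminal payoffs V(N, i) = max(S_T - K, 0):
  V(4,0) = 8.293368; V(4,1) = 4.456741; V(4,2) = 1.440000; V(4,3) = 0.000000; V(4,4) = 0.000000
Backward induction: V(k, i) = exp(-r*dt) * [p * V(k+1, i) + (1-p) * V(k+1, i+1)].
  V(3,0) = exp(-r*dt) * [p*8.293368 + (1-p)*4.456741] = 6.277990
  V(3,1) = exp(-r*dt) * [p*4.456741 + (1-p)*1.440000] = 2.875916
  V(3,2) = exp(-r*dt) * [p*1.440000 + (1-p)*0.000000] = 0.686702
  V(3,3) = exp(-r*dt) * [p*0.000000 + (1-p)*0.000000] = 0.000000
  V(2,0) = exp(-r*dt) * [p*6.277990 + (1-p)*2.875916] = 4.492898
  V(2,1) = exp(-r*dt) * [p*2.875916 + (1-p)*0.686702] = 1.729401
  V(2,2) = exp(-r*dt) * [p*0.686702 + (1-p)*0.000000] = 0.327472
  V(1,0) = exp(-r*dt) * [p*4.492898 + (1-p)*1.729401] = 3.044009
  V(1,1) = exp(-r*dt) * [p*1.729401 + (1-p)*0.327472] = 0.995406
  V(0,0) = exp(-r*dt) * [p*3.044009 + (1-p)*0.995406] = 1.970472


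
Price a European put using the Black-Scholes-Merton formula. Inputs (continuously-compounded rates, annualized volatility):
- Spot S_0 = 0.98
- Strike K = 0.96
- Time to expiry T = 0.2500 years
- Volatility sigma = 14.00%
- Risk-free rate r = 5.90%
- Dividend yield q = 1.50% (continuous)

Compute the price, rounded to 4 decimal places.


d1 = (ln(S/K) + (r - q + 0.5*sigma^2) * T) / (sigma * sqrt(T)) = 0.48670410
d2 = d1 - sigma * sqrt(T) = 0.41670410
exp(-rT) = 0.98535825; exp(-qT) = 0.99625702
P = K * exp(-rT) * N(-d2) - S_0 * exp(-qT) * N(-d1)
N(-d1) = 0.31323402; N(-d2) = 0.33844743
P = 0.9600 * 0.98535825 * 0.33844743 - 0.9800 * 0.99625702 * 0.31323402 = 0.0143

Answer: Price = 0.0143


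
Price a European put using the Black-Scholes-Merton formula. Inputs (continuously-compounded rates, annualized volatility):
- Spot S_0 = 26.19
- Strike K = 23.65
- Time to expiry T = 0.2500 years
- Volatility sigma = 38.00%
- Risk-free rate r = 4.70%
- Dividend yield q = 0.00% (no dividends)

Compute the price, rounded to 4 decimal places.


d1 = (ln(S/K) + (r - q + 0.5*sigma^2) * T) / (sigma * sqrt(T)) = 0.69376076
d2 = d1 - sigma * sqrt(T) = 0.50376076
exp(-rT) = 0.98831876; exp(-qT) = 1.00000000
P = K * exp(-rT) * N(-d2) - S_0 * exp(-qT) * N(-d1)
N(-d1) = 0.24391613; N(-d2) = 0.30721475
P = 23.6500 * 0.98831876 * 0.30721475 - 26.1900 * 1.00000000 * 0.24391613 = 0.7926

Answer: Price = 0.7926


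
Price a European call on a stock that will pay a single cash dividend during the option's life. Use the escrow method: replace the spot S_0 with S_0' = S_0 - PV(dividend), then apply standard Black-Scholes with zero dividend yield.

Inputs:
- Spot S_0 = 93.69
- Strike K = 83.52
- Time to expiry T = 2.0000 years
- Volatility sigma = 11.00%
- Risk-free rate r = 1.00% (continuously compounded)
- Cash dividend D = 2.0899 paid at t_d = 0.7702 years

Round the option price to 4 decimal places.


Answer: Price = 11.5968

Derivation:
PV(D) = D * exp(-r * t_d) = 2.0899 * 0.99232758 = 2.07386542
S_0' = S_0 - PV(D) = 93.6900 - 2.07386542 = 91.61613458
d1 = (ln(S_0'/K) + (r + sigma^2/2)*T) / (sigma*sqrt(T)) = 0.80109589
d2 = d1 - sigma*sqrt(T) = 0.64553240
exp(-rT) = 0.98019867
N(d1) = 0.78846193; N(d2) = 0.74070888
C = S_0' * N(d1) - K * exp(-rT) * N(d2) = 91.61613458 * 0.78846193 - 83.5200 * 0.98019867 * 0.74070888 = 11.5968


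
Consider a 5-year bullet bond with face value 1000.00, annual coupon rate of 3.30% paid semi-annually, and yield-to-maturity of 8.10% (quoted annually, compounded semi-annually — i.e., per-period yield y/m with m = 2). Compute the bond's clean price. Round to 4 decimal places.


Answer: Price = 805.8221

Derivation:
Coupon per period c = face * coupon_rate / m = 16.500000
Periods per year m = 2; per-period yield y/m = 0.040500
Number of cashflows N = 10
Cashflows (t years, CF_t, discount factor 1/(1+y/m)^(m*t), PV):
  t = 0.5000: CF_t = 16.500000, DF = 0.961076, PV = 15.857761
  t = 1.0000: CF_t = 16.500000, DF = 0.923668, PV = 15.240520
  t = 1.5000: CF_t = 16.500000, DF = 0.887715, PV = 14.647304
  t = 2.0000: CF_t = 16.500000, DF = 0.853162, PV = 14.077178
  t = 2.5000: CF_t = 16.500000, DF = 0.819954, PV = 13.529244
  t = 3.0000: CF_t = 16.500000, DF = 0.788039, PV = 13.002637
  t = 3.5000: CF_t = 16.500000, DF = 0.757365, PV = 12.496528
  t = 4.0000: CF_t = 16.500000, DF = 0.727886, PV = 12.010118
  t = 4.5000: CF_t = 16.500000, DF = 0.699554, PV = 11.542641
  t = 5.0000: CF_t = 1016.500000, DF = 0.672325, PV = 683.418196
Price P = sum_t PV_t = 805.822125


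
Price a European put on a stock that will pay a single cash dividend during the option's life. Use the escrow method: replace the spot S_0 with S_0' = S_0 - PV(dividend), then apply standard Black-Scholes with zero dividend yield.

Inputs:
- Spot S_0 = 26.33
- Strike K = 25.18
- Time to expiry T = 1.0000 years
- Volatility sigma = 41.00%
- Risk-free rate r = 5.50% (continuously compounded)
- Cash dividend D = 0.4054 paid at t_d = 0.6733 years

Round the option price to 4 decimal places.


PV(D) = D * exp(-r * t_d) = 0.4054 * 0.96364578 = 0.39066200
S_0' = S_0 - PV(D) = 26.3300 - 0.39066200 = 25.93933800
d1 = (ln(S_0'/K) + (r + sigma^2/2)*T) / (sigma*sqrt(T)) = 0.41161129
d2 = d1 - sigma*sqrt(T) = 0.00161129
exp(-rT) = 0.94648515
N(-d1) = 0.34031218; N(-d2) = 0.49935719
P = K * exp(-rT) * N(-d2) - S_0' * N(-d1) = 25.1800 * 0.94648515 * 0.49935719 - 25.93933800 * 0.34031218 = 3.0735

Answer: Price = 3.0735
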